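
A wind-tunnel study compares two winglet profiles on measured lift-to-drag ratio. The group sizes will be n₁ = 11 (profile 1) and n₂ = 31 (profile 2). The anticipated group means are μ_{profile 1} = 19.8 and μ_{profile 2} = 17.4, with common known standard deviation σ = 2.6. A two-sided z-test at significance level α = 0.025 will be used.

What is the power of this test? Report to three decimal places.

Power ≈ 0.651

Standardized effect: d = |μ_{profile 1} − μ_{profile 2}| / σ = |19.8 − 17.4| / 2.6 = 0.9231
Noncentrality parameter: δ = d / √(1/n₁ + 1/n₂) = 0.9231 / √(1/11 + 1/31) = 2.6302
Two-sided α = 0.025 → critical value z_{0.0125} = 2.241.
Power = Φ(δ − 2.241) + Φ(−δ − 2.241) = Φ(0.389) + Φ(-4.872) = 0.6513 + 0.0000 = 0.6513.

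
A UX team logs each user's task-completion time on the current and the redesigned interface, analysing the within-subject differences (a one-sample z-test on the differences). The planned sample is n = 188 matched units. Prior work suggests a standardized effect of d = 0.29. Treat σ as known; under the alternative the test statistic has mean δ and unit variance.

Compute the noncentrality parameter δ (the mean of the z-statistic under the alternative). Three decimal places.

δ ≈ 3.976

δ = d·√n = 0.29 × √188 = 3.9763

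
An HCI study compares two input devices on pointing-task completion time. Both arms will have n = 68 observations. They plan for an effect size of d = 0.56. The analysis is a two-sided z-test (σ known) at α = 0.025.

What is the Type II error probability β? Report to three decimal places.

β ≈ 0.153

Noncentrality parameter: δ = d·√(n/2) = 0.56 × √(68/2) = 3.2653
Critical value for a two-sided test at α = 0.025: z_{α/2} = 2.241.
Power = Φ(δ − 2.241) + Φ(−δ − 2.241) = Φ(1.024) + Φ(-5.507) = 0.8471 + 0.0000 = 0.8471.
Type II error: β = 1 − power = 1 − 0.8471 = 0.1529.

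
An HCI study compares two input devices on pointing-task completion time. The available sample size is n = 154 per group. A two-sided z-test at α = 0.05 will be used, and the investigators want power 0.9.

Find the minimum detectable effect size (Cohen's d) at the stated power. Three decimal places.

d ≈ 0.369

Required noncentrality: δ = z_{0.025} + z_{0.10} = 1.960 + 1.282 = 3.242.
(The second rejection-region term Φ(−δ − z_{α/2}) is negligible and dropped.)
δ = d·√(n/2) ⇒ d = δ/√(n/2) = 3.242/√(154/2) = 0.3694.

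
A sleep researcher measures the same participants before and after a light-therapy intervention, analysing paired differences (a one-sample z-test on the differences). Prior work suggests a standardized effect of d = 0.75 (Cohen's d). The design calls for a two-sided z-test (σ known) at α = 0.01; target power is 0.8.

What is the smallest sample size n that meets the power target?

For power 0.8 need Φ(δ − z_{0.005}) = 0.8, so δ = z_{0.005} + z_{0.20} = 2.576 + 0.842 = 3.417.
(The Φ(−δ − z_{α/2}) term is vanishingly small for δ > 0 and is dropped in the standard sample-size formula.)
δ = d·√n ⇒ n = (δ/d)² = (3.417 / 0.75)² = 20.76.
Rounding up, n = 21.

n = 21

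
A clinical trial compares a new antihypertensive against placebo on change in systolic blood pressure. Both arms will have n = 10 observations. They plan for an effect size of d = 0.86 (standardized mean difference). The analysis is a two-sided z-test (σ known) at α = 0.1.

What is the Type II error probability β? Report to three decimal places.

Noncentrality parameter: λ = d·√(n/2) = 0.86 × √(10/2) = 1.9230
Critical value for a two-sided test at α = 0.1: z_{α/2} = 1.645.
Power = Φ(λ − 1.645) + Φ(−λ − 1.645) = Φ(0.278) + Φ(-3.568) = 0.6096 + 0.0002 = 0.6097.
Type II error: β = 1 − power = 1 − 0.6097 = 0.3903.

β ≈ 0.390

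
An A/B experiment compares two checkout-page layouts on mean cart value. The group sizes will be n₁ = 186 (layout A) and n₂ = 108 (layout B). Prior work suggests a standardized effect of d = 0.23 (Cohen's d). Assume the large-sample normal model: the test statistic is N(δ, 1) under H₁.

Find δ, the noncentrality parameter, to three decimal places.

δ ≈ 1.901

δ = d / √(1/n₁ + 1/n₂) = 0.23 / √(1/186 + 1/108) = 1.9012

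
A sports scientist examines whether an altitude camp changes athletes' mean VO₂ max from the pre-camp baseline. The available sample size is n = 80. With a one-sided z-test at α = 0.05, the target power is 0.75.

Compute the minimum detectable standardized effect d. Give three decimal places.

d ≈ 0.259

Need Φ(δ − 1.645) = 0.75, so δ = 1.645 + 0.674 = 2.319.
δ = d·√n ⇒ d = δ/√n = 2.319/√80 = 0.2593.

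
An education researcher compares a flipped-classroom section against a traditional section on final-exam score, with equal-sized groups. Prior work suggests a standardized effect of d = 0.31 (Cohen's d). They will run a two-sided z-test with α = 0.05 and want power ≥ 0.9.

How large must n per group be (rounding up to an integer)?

n = 219 per group

For power 0.9 need Φ(δ − z_{0.025}) = 0.9, so δ = z_{0.025} + z_{0.10} = 1.960 + 1.282 = 3.242.
(For δ > 0 the lower-tail rejection region contributes negligibly to power, so the one-term inversion is standard.)
δ = d·√(n/2) ⇒ n = 2(δ/d)² = 2 × (3.242 / 0.31)² = 218.68.
Round up to the next whole unit.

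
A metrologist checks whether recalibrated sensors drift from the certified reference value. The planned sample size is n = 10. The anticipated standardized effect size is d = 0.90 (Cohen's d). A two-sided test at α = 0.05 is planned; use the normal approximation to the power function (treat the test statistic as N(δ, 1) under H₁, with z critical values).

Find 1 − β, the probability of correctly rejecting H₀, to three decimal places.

Power ≈ 0.812

Noncentrality parameter: δ = d·√n = 0.90 × √10 = 2.8460
Critical value for a two-sided test at α = 0.05: z_{α/2} = 1.960.
Power = Φ(δ − 1.960) + Φ(−δ − 1.960) = Φ(0.886) + Φ(-4.806) = 0.8122 + 0.0000 = 0.8122.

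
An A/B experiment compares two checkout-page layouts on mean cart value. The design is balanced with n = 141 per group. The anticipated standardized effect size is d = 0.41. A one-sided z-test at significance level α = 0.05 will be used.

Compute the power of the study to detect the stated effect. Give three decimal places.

Noncentrality parameter: δ = d·√(n/2) = 0.41 × √(141/2) = 3.4425
One-sided α = 0.05 → critical value z_{0.05} = 1.645.
Power = P(Z > 1.645 − δ) = Φ(1.798) = 0.9639.

Power ≈ 0.964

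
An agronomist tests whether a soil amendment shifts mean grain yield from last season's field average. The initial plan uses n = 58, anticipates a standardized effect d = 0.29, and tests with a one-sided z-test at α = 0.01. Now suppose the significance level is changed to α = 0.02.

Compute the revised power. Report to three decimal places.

Power ≈ 0.562

δ = d·√n = 0.29 × √58 = 2.2086 (unchanged). New critical value: z_{0.02} = 2.054.
Revised power = Φ(δ − 2.054) = Φ(0.155) = 0.5615.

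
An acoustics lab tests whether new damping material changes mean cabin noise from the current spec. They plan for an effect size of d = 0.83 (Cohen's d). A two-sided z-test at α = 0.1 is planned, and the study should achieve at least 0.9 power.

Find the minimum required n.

For power 0.9 need Φ(δ − z_{0.05}) = 0.9, so δ = z_{0.05} + z_{0.10} = 1.645 + 1.282 = 2.926.
(For δ > 0 the lower-tail rejection region contributes negligibly to power, so the one-term inversion is standard.)
δ = d·√n ⇒ n = (δ/d)² = (2.926 / 0.83)² = 12.43.
Round up to the next whole unit.

n = 13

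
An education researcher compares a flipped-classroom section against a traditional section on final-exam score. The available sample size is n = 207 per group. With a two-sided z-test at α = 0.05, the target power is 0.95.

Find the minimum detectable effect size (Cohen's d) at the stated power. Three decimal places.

Need Φ(δ − 1.960) = 0.95, so δ = 1.960 + 1.645 = 3.605.
(The second rejection-region term Φ(−δ − z_{α/2}) is negligible and dropped.)
δ = d·√(n/2) ⇒ d = δ/√(n/2) = 3.605/√(207/2) = 0.3543.

d ≈ 0.354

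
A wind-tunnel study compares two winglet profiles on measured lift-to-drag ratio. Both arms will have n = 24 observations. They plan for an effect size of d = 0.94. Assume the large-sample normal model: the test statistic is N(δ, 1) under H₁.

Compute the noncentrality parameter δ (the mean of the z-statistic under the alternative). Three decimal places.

δ ≈ 3.256

The noncentrality parameter scales effect size by the design's sample-size factor: δ = d·√(n/2) = 0.94 × √(24/2) = 3.2563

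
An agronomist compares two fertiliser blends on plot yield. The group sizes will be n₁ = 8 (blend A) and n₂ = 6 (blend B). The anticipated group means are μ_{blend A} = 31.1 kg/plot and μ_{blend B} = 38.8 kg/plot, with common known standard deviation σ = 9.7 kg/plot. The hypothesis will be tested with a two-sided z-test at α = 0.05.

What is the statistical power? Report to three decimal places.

Power ≈ 0.312

Standardized effect: d = |μ_{blend A} − μ_{blend B}| / σ = |31.1 − 38.8| / 9.7 = 0.7938
Noncentrality parameter: δ = d / √(1/n₁ + 1/n₂) = 0.7938 / √(1/8 + 1/6) = 1.4699
Critical value for a two-sided test at α = 0.05: z_{α/2} = 1.960.
Power = Φ(δ − 1.960) + Φ(−δ − 1.960) = Φ(-0.490) + Φ(-3.430) = 0.3120 + 0.0003 = 0.3123.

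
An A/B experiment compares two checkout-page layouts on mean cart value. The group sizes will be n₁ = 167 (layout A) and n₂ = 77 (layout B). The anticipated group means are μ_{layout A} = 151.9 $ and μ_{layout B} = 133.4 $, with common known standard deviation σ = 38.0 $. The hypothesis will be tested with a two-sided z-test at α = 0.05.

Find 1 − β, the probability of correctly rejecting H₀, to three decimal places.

Standardized effect: d = |μ_{layout A} − μ_{layout B}| / σ = |151.9 − 133.4| / 38.0 = 0.4868
Noncentrality parameter: δ = d / √(1/n₁ + 1/n₂) = 0.4868 / √(1/167 + 1/77) = 3.5342
Two-sided α = 0.05 → critical value z_{0.025} = 1.960.
Power = Φ(δ − 1.960) + Φ(−δ − 1.960) = Φ(1.574) + Φ(-5.494) = 0.9423 + 0.0000 = 0.9423.

Power ≈ 0.942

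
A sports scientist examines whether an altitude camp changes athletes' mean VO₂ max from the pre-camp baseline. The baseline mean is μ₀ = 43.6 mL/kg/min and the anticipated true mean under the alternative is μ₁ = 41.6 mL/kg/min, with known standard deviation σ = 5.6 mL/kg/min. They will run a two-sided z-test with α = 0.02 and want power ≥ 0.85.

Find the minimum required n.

n = 89

Standardized effect: d = |μ₁ − μ₀| / σ = |41.6 − 43.6| / 5.6 = 0.3571
Set Φ(δ − 2.326) = 0.85; then δ − 2.326 = Φ⁻¹(0.85) = 1.036, giving δ = 3.363.
(Ignoring the negligible lower-tail rejection probability gives the usual closed-form inversion.)
δ = d·√n ⇒ n = (δ/d)² = (3.363 / 0.3571)² = 88.66.
Round up to the next whole unit.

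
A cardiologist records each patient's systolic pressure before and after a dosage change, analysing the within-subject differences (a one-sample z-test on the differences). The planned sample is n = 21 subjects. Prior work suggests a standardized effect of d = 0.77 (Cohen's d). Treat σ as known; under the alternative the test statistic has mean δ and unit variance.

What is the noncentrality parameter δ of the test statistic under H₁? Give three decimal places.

δ ≈ 3.529

δ = d·√n = 0.77 × √21 = 3.5286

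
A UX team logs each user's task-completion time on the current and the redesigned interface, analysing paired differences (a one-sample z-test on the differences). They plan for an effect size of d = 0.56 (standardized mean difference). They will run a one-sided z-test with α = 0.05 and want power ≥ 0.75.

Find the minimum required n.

n = 18

Set Φ(δ − 1.645) = 0.75; then δ − 1.645 = Φ⁻¹(0.75) = 0.674, giving δ = 2.319.
δ = d·√n ⇒ n = (δ/d)² = (2.319 / 0.56)² = 17.15.
Round up to the next whole unit.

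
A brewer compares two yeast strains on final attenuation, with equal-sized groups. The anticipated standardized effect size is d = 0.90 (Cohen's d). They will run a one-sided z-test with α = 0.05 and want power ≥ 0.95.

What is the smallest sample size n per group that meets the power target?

n = 27 per group

For power 0.95 need Φ(δ − z_{0.05}) = 0.95, so δ = z_{0.05} + z_{0.05} = 1.645 + 1.645 = 3.290.
δ = d·√(n/2) ⇒ n = 2(δ/d)² = 2 × (3.290 / 0.90)² = 26.72.
Round up to the next whole unit.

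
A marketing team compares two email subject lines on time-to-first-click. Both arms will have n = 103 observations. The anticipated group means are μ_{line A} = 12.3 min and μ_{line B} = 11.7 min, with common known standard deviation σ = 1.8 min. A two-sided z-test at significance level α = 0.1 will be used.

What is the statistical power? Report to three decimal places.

Power ≈ 0.773

Standardized effect: d = |μ_{line A} − μ_{line B}| / σ = |12.3 − 11.7| / 1.8 = 0.3333
Noncentrality parameter: δ = d·√(n/2) = 0.3333 × √(103/2) = 2.3921
Two-sided α = 0.1 → critical value z_{0.05} = 1.645.
Power = Φ(δ − 1.645) + Φ(−δ − 1.645) = Φ(0.747) + Φ(-4.037) = 0.7725 + 0.0000 = 0.7726.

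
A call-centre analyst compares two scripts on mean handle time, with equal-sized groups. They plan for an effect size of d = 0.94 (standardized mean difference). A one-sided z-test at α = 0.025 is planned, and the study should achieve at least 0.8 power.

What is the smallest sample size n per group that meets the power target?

n = 18 per group

Set Φ(δ − 1.960) = 0.8; then δ − 1.960 = Φ⁻¹(0.8) = 0.842, giving δ = 2.802.
δ = d·√(n/2) ⇒ n = 2(δ/d)² = 2 × (2.802 / 0.94)² = 17.77.
Rounding up, n = 18 per group.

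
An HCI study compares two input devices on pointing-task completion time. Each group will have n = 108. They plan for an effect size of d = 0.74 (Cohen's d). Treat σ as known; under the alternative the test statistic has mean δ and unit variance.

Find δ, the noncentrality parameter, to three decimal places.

δ = d·√(n/2) = 0.74 × √(108/2) = 5.4379

δ ≈ 5.438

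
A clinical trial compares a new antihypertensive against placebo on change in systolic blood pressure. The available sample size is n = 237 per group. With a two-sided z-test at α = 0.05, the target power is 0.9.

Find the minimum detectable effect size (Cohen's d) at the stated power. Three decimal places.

d ≈ 0.298

Required noncentrality: δ = z_{0.025} + z_{0.10} = 1.960 + 1.282 = 3.242.
(The second rejection-region term Φ(−δ − z_{α/2}) is negligible and dropped.)
δ = d·√(n/2) ⇒ d = δ/√(n/2) = 3.242/√(237/2) = 0.2978.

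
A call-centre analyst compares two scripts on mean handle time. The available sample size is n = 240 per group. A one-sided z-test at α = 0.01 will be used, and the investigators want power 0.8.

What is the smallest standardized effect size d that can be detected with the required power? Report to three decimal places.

Need Φ(δ − 2.326) = 0.8, so δ = 2.326 + 0.842 = 3.168.
δ = d·√(n/2) ⇒ d = δ/√(n/2) = 3.168/√(240/2) = 0.2892.

d ≈ 0.289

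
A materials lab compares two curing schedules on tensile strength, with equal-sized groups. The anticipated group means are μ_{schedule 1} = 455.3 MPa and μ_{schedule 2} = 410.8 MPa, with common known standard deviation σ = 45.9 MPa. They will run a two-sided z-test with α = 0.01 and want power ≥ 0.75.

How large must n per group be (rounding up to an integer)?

Standardized effect: d = |μ_{schedule 1} − μ_{schedule 2}| / σ = |455.3 − 410.8| / 45.9 = 0.9695
For power 0.75 need Φ(δ − z_{0.005}) = 0.75, so δ = z_{0.005} + z_{0.25} = 2.576 + 0.674 = 3.250.
(For δ > 0 the lower-tail rejection region contributes negligibly to power, so the one-term inversion is standard.)
δ = d·√(n/2) ⇒ n = 2(δ/d)² = 2 × (3.250 / 0.9695)² = 22.48.
Rounding up, n = 23 per group.

n = 23 per group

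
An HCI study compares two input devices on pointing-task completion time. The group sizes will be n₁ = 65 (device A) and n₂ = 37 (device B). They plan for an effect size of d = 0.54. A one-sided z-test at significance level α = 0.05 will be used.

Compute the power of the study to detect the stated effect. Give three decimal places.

Power ≈ 0.836

Noncentrality parameter: δ = d / √(1/n₁ + 1/n₂) = 0.54 / √(1/65 + 1/37) = 2.6221
One-sided α = 0.05 → critical value z_{0.05} = 1.645.
Power = P(Z > 1.645 − δ) = Φ(0.977) = 0.8358.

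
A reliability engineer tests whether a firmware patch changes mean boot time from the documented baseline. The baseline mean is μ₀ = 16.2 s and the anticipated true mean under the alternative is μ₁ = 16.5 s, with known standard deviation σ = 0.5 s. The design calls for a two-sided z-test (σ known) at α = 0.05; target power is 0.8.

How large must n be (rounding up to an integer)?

Standardized effect: d = |μ₁ − μ₀| / σ = |16.5 − 16.2| / 0.5 = 0.6000
For power 0.8 need Φ(δ − z_{0.025}) = 0.8, so δ = z_{0.025} + z_{0.20} = 1.960 + 0.842 = 2.802.
(Ignoring the negligible lower-tail rejection probability gives the usual closed-form inversion.)
δ = d·√n ⇒ n = (δ/d)² = (2.802 / 0.6000)² = 21.80.
Round up to the next whole unit.

n = 22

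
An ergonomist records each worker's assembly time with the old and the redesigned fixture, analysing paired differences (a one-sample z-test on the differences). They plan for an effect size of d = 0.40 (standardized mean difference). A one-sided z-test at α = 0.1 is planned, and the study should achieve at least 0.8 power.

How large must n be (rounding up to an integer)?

Set Φ(δ − 1.282) = 0.8; then δ − 1.282 = Φ⁻¹(0.8) = 0.842, giving δ = 2.123.
δ = d·√n ⇒ n = (δ/d)² = (2.123 / 0.40)² = 28.17.
Round up to the next whole unit.

n = 29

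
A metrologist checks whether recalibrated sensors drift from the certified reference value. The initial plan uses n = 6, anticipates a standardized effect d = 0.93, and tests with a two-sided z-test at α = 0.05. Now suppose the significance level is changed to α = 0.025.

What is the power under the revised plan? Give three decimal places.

δ = d·√n = 0.93 × √6 = 2.2780 (unchanged). New critical value: z_{0.0125} = 2.241.
Revised power = Φ(δ − 2.241) + Φ(−δ − 2.241) = Φ(0.037) + Φ(-4.519) = 0.5146 + 0.0000 = 0.5146.

Power ≈ 0.515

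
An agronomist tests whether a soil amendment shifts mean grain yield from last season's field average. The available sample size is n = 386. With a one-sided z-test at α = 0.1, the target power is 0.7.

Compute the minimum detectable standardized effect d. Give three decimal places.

d ≈ 0.092

Need Φ(δ − 1.282) = 0.7, so δ = 1.282 + 0.524 = 1.806.
δ = d·√n ⇒ d = δ/√n = 1.806/√386 = 0.0919.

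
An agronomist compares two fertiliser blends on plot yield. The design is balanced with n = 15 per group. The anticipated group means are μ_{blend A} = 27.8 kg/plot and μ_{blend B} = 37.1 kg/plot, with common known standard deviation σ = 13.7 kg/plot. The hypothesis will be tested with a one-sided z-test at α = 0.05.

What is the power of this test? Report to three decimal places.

Power ≈ 0.585

Standardized effect: d = |μ_{blend A} − μ_{blend B}| / σ = |27.8 − 37.1| / 13.7 = 0.6788
Noncentrality parameter: δ = d·√(n/2) = 0.6788 × √(15/2) = 1.8591
Critical value for a one-sided test at α = 0.05: z_α = 1.645.
Power = Φ(δ − 1.645) = Φ(0.214) = 0.5848.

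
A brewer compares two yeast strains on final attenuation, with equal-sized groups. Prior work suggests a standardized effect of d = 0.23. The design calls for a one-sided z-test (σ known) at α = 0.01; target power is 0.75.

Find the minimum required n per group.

n = 341 per group

Set Φ(δ − 2.326) = 0.75; then δ − 2.326 = Φ⁻¹(0.75) = 0.674, giving δ = 3.001.
δ = d·√(n/2) ⇒ n = 2(δ/d)² = 2 × (3.001 / 0.23)² = 340.45.
Round up to the next whole unit.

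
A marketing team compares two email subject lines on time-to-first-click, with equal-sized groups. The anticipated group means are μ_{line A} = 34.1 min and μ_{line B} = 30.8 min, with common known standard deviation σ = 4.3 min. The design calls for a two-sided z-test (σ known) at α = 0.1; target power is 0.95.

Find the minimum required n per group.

Standardized effect: d = |μ_{line A} − μ_{line B}| / σ = |34.1 − 30.8| / 4.3 = 0.7674
Set Φ(δ − 1.645) = 0.95; then δ − 1.645 = Φ⁻¹(0.95) = 1.645, giving δ = 3.290.
(The Φ(−δ − z_{α/2}) term is vanishingly small for δ > 0 and is dropped in the standard sample-size formula.)
δ = d·√(n/2) ⇒ n = 2(δ/d)² = 2 × (3.290 / 0.7674)² = 36.75.
Rounding up, n = 37 per group.

n = 37 per group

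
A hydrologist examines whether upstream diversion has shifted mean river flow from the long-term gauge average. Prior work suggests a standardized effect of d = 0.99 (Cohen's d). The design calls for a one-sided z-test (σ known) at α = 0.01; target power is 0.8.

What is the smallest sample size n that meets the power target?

For power 0.8 need Φ(δ − z_{0.01}) = 0.8, so δ = z_{0.01} + z_{0.20} = 2.326 + 0.842 = 3.168.
δ = d·√n ⇒ n = (δ/d)² = (3.168 / 0.99)² = 10.24.
Rounding up, n = 11.

n = 11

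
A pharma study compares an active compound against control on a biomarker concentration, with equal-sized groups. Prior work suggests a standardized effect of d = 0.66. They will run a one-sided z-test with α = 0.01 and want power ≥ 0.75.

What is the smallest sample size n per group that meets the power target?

n = 42 per group

Set Φ(δ − 2.326) = 0.75; then δ − 2.326 = Φ⁻¹(0.75) = 0.674, giving δ = 3.001.
δ = d·√(n/2) ⇒ n = 2(δ/d)² = 2 × (3.001 / 0.66)² = 41.35.
Round up to the next whole unit.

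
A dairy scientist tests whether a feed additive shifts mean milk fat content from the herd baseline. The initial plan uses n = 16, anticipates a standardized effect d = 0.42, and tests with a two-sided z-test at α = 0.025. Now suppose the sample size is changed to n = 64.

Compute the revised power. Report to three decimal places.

With n = 64: δ = d·√n = 0.42 × √64 = 3.3600. Critical value z_{0.0125} = 2.241.
Revised power = Φ(δ − 2.241) + Φ(−δ − 2.241) = Φ(1.119) + Φ(-5.601) = 0.8683 + 0.0000 = 0.8683.

Power ≈ 0.868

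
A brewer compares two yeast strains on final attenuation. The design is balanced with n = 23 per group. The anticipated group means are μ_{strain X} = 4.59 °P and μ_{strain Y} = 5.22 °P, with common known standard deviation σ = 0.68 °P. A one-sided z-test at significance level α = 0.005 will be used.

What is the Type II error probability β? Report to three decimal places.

β ≈ 0.286

Standardized effect: d = |μ_{strain X} − μ_{strain Y}| / σ = |4.59 − 5.22| / 0.68 = 0.9265
Noncentrality parameter: δ = d·√(n/2) = 0.9265 × √(23/2) = 3.1418
One-sided α = 0.005 → critical value z_{0.005} = 2.576.
Power = Φ(δ − 2.576) = Φ(0.566) = 0.7143.
Type II error: β = 1 − power = 1 − 0.7143 = 0.2857.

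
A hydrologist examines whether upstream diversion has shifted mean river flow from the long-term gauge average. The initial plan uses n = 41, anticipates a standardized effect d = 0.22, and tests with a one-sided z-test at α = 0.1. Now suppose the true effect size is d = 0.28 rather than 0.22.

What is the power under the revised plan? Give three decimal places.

Power ≈ 0.695

With d = 0.28: δ = d·√n = 0.28 × √41 = 1.7929. Critical value z_{0.1} = 1.282.
Revised power = P(Z > 1.282 − δ) = Φ(0.511) = 0.6954.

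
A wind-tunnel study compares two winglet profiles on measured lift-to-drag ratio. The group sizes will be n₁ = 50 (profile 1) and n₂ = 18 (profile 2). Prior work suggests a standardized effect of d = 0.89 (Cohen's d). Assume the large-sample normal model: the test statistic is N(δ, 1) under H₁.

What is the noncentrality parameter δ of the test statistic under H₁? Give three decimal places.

The noncentrality parameter scales effect size by the design's sample-size factor: δ = d / √(1/n₁ + 1/n₂) = 0.89 / √(1/50 + 1/18) = 3.2379

δ ≈ 3.238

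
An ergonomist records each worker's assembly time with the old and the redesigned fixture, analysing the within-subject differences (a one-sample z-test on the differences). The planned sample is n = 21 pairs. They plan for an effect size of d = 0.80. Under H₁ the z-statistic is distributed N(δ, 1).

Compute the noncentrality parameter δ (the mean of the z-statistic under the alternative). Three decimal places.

δ = d·√n = 0.80 × √21 = 3.6661

δ ≈ 3.666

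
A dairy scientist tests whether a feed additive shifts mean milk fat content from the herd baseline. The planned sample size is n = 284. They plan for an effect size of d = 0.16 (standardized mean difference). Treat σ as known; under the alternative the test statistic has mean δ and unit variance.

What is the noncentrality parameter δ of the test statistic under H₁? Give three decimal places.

δ = d·√n = 0.16 × √284 = 2.6964

δ ≈ 2.696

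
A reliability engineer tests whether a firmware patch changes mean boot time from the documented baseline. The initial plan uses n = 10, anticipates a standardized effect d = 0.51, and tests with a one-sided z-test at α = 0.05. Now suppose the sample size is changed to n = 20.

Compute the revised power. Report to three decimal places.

Power ≈ 0.738

With n = 20: δ = d·√n = 0.51 × √20 = 2.2808. Critical value z_{0.05} = 1.645.
Revised power = Φ(δ − 1.645) = Φ(0.636) = 0.7376.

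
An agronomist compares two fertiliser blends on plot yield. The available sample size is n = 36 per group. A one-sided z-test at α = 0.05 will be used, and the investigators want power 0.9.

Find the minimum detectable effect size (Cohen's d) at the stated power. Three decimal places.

d ≈ 0.690

Required noncentrality: δ = z_{0.05} + z_{0.10} = 1.645 + 1.282 = 2.926.
δ = d·√(n/2) ⇒ d = δ/√(n/2) = 2.926/√(36/2) = 0.6898.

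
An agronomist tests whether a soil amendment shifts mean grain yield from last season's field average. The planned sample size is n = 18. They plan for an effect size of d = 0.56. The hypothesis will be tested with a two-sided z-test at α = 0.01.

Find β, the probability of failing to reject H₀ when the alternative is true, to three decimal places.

Noncentrality parameter: δ = d·√n = 0.56 × √18 = 2.3759
Two-sided α = 0.01 → critical value z_{0.005} = 2.576.
Power = Φ(δ − 2.576) + Φ(−δ − 2.576) = Φ(-0.200) + Φ(-4.952) = 0.4208 + 0.0000 = 0.4208.
Type II error: β = 1 − power = 1 − 0.4208 = 0.5792.

β ≈ 0.579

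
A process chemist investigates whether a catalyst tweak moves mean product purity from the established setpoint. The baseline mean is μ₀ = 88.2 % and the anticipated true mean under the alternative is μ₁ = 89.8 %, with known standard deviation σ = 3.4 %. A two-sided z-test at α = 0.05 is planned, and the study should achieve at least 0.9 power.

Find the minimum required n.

Standardized effect: d = |μ₁ − μ₀| / σ = |89.8 − 88.2| / 3.4 = 0.4706
For power 0.9 need Φ(δ − z_{0.025}) = 0.9, so δ = z_{0.025} + z_{0.10} = 1.960 + 1.282 = 3.242.
(The Φ(−δ − z_{α/2}) term is vanishingly small for δ > 0 and is dropped in the standard sample-size formula.)
δ = d·√n ⇒ n = (δ/d)² = (3.242 / 0.4706)² = 47.45.
Rounding up, n = 48.

n = 48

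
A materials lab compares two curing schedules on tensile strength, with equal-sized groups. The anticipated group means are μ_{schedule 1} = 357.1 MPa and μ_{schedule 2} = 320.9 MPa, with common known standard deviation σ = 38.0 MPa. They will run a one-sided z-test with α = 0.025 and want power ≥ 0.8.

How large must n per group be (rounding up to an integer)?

n = 18 per group

Standardized effect: d = |μ_{schedule 1} − μ_{schedule 2}| / σ = |357.1 − 320.9| / 38.0 = 0.9526
Set Φ(δ − 1.960) = 0.8; then δ − 1.960 = Φ⁻¹(0.8) = 0.842, giving δ = 2.802.
δ = d·√(n/2) ⇒ n = 2(δ/d)² = 2 × (2.802 / 0.9526)² = 17.30.
Round up to the next whole unit.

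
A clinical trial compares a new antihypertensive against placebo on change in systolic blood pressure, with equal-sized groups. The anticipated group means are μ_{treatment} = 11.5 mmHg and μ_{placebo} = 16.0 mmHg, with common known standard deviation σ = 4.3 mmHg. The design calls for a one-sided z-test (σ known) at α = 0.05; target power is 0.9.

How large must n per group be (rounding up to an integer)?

Standardized effect: d = |μ_{treatment} − μ_{placebo}| / σ = |11.5 − 16.0| / 4.3 = 1.0465
For power 0.9 need Φ(δ − z_{0.05}) = 0.9, so δ = z_{0.05} + z_{0.10} = 1.645 + 1.282 = 2.926.
δ = d·√(n/2) ⇒ n = 2(δ/d)² = 2 × (2.926 / 1.0465)² = 15.64.
Round up to the next whole unit.

n = 16 per group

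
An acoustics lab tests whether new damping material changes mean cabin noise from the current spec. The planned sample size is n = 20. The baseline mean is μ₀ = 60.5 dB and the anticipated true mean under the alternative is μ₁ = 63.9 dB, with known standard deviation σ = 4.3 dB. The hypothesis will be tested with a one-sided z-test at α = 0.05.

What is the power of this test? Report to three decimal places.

Power ≈ 0.971

Standardized effect: d = |μ₁ − μ₀| / σ = |63.9 − 60.5| / 4.3 = 0.7907
Noncentrality parameter: δ = d·√n = 0.7907 × √20 = 3.5361
Critical value for a one-sided test at α = 0.05: z_α = 1.645.
Power = P(Z > 1.645 − δ) = Φ(1.891) = 0.9707.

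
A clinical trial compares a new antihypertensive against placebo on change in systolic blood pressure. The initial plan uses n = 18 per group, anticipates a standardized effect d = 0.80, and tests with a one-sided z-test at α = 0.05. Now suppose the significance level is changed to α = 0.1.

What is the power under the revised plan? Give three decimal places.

δ = d·√(n/2) = 0.80 × √(18/2) = 2.4000 (unchanged). New critical value: z_{0.1} = 1.282.
Revised power = Φ(δ − 1.282) = Φ(1.118) = 0.8683.

Power ≈ 0.868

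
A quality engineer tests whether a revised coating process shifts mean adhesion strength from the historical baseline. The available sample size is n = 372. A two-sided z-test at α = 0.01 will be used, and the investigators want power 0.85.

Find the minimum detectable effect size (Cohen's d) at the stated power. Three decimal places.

d ≈ 0.187

Required noncentrality: δ = z_{0.005} + z_{0.15} = 2.576 + 1.036 = 3.612.
(The second rejection-region term Φ(−δ − z_{α/2}) is negligible and dropped.)
δ = d·√n ⇒ d = δ/√n = 3.612/√372 = 0.1873.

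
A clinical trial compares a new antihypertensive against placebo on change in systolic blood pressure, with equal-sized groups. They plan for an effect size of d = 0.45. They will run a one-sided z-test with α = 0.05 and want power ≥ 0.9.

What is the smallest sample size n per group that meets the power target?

For power 0.9 need Φ(δ − z_{0.05}) = 0.9, so δ = z_{0.05} + z_{0.10} = 1.645 + 1.282 = 2.926.
δ = d·√(n/2) ⇒ n = 2(δ/d)² = 2 × (2.926 / 0.45)² = 84.58.
Round up to the next whole unit.

n = 85 per group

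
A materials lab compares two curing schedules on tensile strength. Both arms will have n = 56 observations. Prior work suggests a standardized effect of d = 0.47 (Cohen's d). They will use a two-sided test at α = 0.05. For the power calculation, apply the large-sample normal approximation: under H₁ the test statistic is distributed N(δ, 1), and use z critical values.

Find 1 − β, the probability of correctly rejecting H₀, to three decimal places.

Noncentrality parameter: λ = d·√(n/2) = 0.47 × √(56/2) = 2.4870
Critical value for a two-sided test at α = 0.05: z_{α/2} = 1.960.
Power = Φ(λ − 1.960) + Φ(−λ − 1.960) = Φ(0.527) + Φ(-4.447) = 0.7009 + 0.0000 = 0.7009.

Power ≈ 0.701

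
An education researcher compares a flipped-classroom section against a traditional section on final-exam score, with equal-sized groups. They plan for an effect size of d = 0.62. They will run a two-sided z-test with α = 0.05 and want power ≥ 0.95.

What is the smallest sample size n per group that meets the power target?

For power 0.95 need Φ(δ − z_{0.025}) = 0.95, so δ = z_{0.025} + z_{0.05} = 1.960 + 1.645 = 3.605.
(Ignoring the negligible lower-tail rejection probability gives the usual closed-form inversion.)
δ = d·√(n/2) ⇒ n = 2(δ/d)² = 2 × (3.605 / 0.62)² = 67.61.
Rounding up, n = 68 per group.

n = 68 per group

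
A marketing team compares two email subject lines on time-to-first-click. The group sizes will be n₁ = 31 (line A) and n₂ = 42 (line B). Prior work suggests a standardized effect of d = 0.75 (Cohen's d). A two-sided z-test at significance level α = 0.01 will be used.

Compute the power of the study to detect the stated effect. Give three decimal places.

Noncentrality parameter: δ = d / √(1/n₁ + 1/n₂) = 0.75 / √(1/31 + 1/42) = 3.1674
Critical value for a two-sided test at α = 0.01: z_{α/2} = 2.576.
Power = Φ(δ − 2.576) + Φ(−δ − 2.576) = Φ(0.592) + Φ(-5.743) = 0.7229 + 0.0000 = 0.7229.

Power ≈ 0.723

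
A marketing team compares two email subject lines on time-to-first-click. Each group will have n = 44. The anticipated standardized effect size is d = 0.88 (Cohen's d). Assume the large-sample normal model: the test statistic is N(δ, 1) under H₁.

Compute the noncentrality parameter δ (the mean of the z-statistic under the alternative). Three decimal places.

The noncentrality parameter scales effect size by the design's sample-size factor: δ = d·√(n/2) = 0.88 × √(44/2) = 4.1276

δ ≈ 4.128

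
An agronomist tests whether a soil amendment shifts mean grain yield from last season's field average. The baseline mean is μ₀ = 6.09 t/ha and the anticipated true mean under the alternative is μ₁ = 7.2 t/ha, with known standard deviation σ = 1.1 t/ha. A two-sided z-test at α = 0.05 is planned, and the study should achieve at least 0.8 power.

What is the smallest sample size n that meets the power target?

Standardized effect: d = |μ₁ − μ₀| / σ = |7.2 − 6.09| / 1.1 = 1.0091
Set Φ(δ − 1.960) = 0.8; then δ − 1.960 = Φ⁻¹(0.8) = 0.842, giving δ = 2.802.
(For δ > 0 the lower-tail rejection region contributes negligibly to power, so the one-term inversion is standard.)
δ = d·√n ⇒ n = (δ/d)² = (2.802 / 1.0091)² = 7.71.
Rounding up, n = 8.

n = 8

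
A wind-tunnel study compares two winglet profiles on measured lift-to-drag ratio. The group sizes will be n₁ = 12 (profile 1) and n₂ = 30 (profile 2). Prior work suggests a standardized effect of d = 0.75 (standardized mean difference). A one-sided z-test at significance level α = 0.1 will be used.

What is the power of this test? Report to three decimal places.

Power ≈ 0.820

Noncentrality parameter: λ = d / √(1/n₁ + 1/n₂) = 0.75 / √(1/12 + 1/30) = 2.1958
One-sided α = 0.1 → critical value z_{0.1} = 1.282.
Power = Φ(λ − 1.282) = Φ(0.914) = 0.8197.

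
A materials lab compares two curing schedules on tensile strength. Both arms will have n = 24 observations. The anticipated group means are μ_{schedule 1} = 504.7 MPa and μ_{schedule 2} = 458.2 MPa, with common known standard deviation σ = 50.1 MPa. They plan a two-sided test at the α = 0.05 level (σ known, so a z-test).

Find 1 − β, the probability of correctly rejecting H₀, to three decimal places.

Power ≈ 0.895

Standardized effect: d = |μ_{schedule 1} − μ_{schedule 2}| / σ = |504.7 − 458.2| / 50.1 = 0.9281
Noncentrality parameter: δ = d·√(n/2) = 0.9281 × √(24/2) = 3.2152
Critical value for a two-sided test at α = 0.05: z_{α/2} = 1.960.
Power = Φ(δ − 1.960) + Φ(−δ − 1.960) = Φ(1.255) + Φ(-5.175) = 0.8953 + 0.0000 = 0.8953.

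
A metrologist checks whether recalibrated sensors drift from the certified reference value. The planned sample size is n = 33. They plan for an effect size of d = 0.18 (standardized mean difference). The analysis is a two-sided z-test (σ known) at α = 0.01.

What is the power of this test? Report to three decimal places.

Noncentrality parameter: δ = d·√n = 0.18 × √33 = 1.0340
Critical value for a two-sided test at α = 0.01: z_{α/2} = 2.576.
Power = Φ(δ − 2.576) + Φ(−δ − 2.576) = Φ(-1.542) + Φ(-3.610) = 0.0616 + 0.0002 = 0.0617.

Power ≈ 0.062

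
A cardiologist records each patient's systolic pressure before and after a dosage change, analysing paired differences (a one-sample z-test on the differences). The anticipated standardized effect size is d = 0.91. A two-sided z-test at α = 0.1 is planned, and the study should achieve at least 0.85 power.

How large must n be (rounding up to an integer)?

For power 0.85 need Φ(δ − z_{0.05}) = 0.85, so δ = z_{0.05} + z_{0.15} = 1.645 + 1.036 = 2.681.
(The Φ(−δ − z_{α/2}) term is vanishingly small for δ > 0 and is dropped in the standard sample-size formula.)
δ = d·√n ⇒ n = (δ/d)² = (2.681 / 0.91)² = 8.68.
Rounding up, n = 9.

n = 9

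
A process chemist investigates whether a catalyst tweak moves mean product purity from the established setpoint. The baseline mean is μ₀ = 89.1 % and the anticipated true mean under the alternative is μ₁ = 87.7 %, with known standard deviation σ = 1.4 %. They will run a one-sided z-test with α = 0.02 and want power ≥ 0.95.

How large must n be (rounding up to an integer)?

Standardized effect: d = |μ₁ − μ₀| / σ = |87.7 − 89.1| / 1.4 = 1.0000
Set Φ(δ − 2.054) = 0.95; then δ − 2.054 = Φ⁻¹(0.95) = 1.645, giving δ = 3.699.
δ = d·√n ⇒ n = (δ/d)² = (3.699 / 1.0000)² = 13.68.
Round up to the next whole unit.

n = 14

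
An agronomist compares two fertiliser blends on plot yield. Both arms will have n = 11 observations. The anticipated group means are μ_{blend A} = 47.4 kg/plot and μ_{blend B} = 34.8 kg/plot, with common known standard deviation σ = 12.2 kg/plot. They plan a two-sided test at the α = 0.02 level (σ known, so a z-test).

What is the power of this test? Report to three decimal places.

Standardized effect: d = |μ_{blend A} − μ_{blend B}| / σ = |47.4 − 34.8| / 12.2 = 1.0328
Noncentrality parameter: δ = d·√(n/2) = 1.0328 × √(11/2) = 2.4221
Critical value for a two-sided test at α = 0.02: z_{α/2} = 2.326.
Power = Φ(δ − 2.326) + Φ(−δ − 2.326) = Φ(0.096) + Φ(-4.748) = 0.5381 + 0.0000 = 0.5381.

Power ≈ 0.538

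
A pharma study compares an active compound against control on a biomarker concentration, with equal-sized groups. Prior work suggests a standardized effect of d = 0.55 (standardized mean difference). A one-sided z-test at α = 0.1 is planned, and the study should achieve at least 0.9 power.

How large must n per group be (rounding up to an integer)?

n = 44 per group

Set Φ(δ − 1.282) = 0.9; then δ − 1.282 = Φ⁻¹(0.9) = 1.282, giving δ = 2.563.
δ = d·√(n/2) ⇒ n = 2(δ/d)² = 2 × (2.563 / 0.55)² = 43.43.
Round up to the next whole unit.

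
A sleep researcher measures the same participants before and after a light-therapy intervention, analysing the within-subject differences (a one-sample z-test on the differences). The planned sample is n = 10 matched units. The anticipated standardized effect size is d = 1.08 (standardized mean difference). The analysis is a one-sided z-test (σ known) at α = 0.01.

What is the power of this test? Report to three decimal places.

Power ≈ 0.862

Noncentrality parameter: δ = d·√n = 1.08 × √10 = 3.4153
Critical value for a one-sided test at α = 0.01: z_α = 2.326.
Power = Φ(δ − 2.326) = Φ(1.089) = 0.8619.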